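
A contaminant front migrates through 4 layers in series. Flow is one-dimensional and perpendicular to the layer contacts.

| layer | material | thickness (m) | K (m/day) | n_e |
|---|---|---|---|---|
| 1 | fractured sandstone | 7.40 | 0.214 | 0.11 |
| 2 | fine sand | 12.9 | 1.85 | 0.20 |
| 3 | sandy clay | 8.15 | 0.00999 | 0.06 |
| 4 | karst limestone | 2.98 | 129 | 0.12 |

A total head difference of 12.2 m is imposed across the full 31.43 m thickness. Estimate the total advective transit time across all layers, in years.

0.816

With flow normal to the layers, continuity requires the same specific discharge q through every layer.
Σ(b_i/K_i) = 7.40/0.214 + 12.9/1.85 + 8.15/0.00999 + 2.98/129 = 857.4 d.
q = Δh / Σ(b_i/K_i) = 12.2 / 857.4 = 0.01423 m/day.
In each layer the seepage velocity is v_i = q/n_i, so the layer transit time is t_i = b_i·n_i / q:
  layer 1 (fractured sandstone): t_1 = 7.40 × 0.11 / 0.01423 = 57.21 d
  layer 2 (fine sand): t_2 = 12.9 × 0.20 / 0.01423 = 181.3 d
  layer 3 (sandy clay): t_3 = 8.15 × 0.06 / 0.01423 = 34.37 d
  layer 4 (karst limestone): t_4 = 2.98 × 0.12 / 0.01423 = 25.13 d
Total t = Σ t_i = 298.0 days = 0.8159 years.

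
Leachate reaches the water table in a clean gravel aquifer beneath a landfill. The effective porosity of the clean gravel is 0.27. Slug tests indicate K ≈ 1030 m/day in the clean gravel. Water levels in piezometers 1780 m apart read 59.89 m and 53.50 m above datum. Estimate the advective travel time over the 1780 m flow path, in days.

Hydraulic gradient i = (59.89 − 53.50) / 1780 = 6.39 / 1780 = 0.003590.
Darcy flux q = K · i = 1030 × 0.003590 = 3.698 m/day.
Seepage velocity v = q / n_e = 3.698 / 0.27 = 13.69 m/day.
Travel time t = L / v = 1780 / 13.69 = 130.0 days.

130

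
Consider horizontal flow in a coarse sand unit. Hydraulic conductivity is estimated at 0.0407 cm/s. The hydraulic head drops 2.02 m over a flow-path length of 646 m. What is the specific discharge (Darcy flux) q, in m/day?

Convert K: 0.0407 cm/s × 864 = 35.16 m/day.
Hydraulic gradient i = Δh / L = 2.02 / 646 = 0.003127.
Specific discharge q = K · i = 35.16 × 0.003127 = 0.1100 m/day.

0.110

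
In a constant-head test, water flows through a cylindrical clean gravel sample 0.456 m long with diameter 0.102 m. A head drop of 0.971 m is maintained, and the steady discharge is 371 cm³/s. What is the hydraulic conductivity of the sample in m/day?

1840

Cross-sectional area A = π·(d/2)² = π × (0.102/2)² = 0.008171 m².
Convert discharge: 371 cm³/s = 0.0003710 m³/s.
Darcy's law rearranged: K = Q·L / (A·Δh) = 0.0003710 × 0.456 / (0.008171 × 0.971) = 0.02132 m/s = 1842 m/day.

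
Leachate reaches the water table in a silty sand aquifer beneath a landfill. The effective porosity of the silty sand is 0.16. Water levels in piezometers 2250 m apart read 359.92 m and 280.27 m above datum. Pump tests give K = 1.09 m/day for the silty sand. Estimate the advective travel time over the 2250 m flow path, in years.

Hydraulic gradient i = (359.92 − 280.27) / 2250 = 79.65 / 2250 = 0.03540.
Darcy flux q = K · i = 1.090 × 0.03540 = 0.03859 m/day.
Seepage velocity v = q / n_e = 0.03859 / 0.16 = 0.2412 m/day.
Travel time t = L / v = 2250 / 0.2412 = 9330 days = 25.54 years.

25.5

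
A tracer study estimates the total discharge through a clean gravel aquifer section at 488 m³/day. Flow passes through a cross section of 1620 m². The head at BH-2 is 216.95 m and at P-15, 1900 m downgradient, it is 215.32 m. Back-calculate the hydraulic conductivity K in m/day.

Hydraulic gradient i = (216.95 − 215.32) / 1900 = 1.63 / 1900 = 0.0008579.
From Q = K·A·i, K = Q / (A·i) = 488 / (1620 × 0.0008579) = 351.1 m/day.

351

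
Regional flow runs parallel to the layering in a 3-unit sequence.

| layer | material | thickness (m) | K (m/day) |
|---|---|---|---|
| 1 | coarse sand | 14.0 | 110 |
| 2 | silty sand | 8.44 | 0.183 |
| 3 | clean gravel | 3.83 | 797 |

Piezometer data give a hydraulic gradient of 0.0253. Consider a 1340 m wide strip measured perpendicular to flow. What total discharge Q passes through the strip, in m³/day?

Flow is parallel to layering, so each bed carries its own Darcy discharge and the transmissivities add.
Σ(K_i·b_i) = 110×14.0 + 0.183×8.44 + 797×3.83 = 4594 m²/day.
Hydraulic gradient i = 0.0253.
Q = Σ(K_i·b_i) · W · i = 4594 × 1340 × 0.02530 = 1.557e+05 m³/day.

156000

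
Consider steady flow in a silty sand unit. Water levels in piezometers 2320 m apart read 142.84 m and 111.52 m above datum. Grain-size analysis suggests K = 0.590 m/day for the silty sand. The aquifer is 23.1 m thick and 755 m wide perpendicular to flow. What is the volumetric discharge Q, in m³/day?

139

Cross-sectional area A = 755 × 23.1 = 17440 m².
Hydraulic gradient i = (142.84 − 111.52) / 2320 = 31.32 / 2320 = 0.01350.
Darcy's law: Q = K · A · i = 0.5900 × 17440 × 0.01350 = 138.9 m³/day.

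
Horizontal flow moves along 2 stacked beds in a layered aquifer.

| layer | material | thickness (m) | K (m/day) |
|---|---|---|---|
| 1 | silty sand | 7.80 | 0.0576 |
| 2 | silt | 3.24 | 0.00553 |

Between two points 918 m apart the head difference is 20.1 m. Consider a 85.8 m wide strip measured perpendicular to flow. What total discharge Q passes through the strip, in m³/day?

Flow is parallel to layering, so each bed carries its own Darcy discharge and the transmissivities add.
Σ(K_i·b_i) = 0.0576×7.80 + 0.00553×3.24 = 0.4672 m²/day.
Hydraulic gradient i = Δh / L = 20.1 / 918 = 0.02190.
Q = Σ(K_i·b_i) · W · i = 0.4672 × 85.8 × 0.02190 = 0.8777 m³/day.

0.878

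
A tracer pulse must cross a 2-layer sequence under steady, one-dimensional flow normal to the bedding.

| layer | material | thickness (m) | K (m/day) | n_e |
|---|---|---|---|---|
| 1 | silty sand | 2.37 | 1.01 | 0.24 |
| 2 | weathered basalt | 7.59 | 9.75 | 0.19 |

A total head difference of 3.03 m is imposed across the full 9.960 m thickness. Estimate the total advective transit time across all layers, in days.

2.07

With flow normal to the layers, continuity requires the same specific discharge q through every layer.
Σ(b_i/K_i) = 2.37/1.01 + 7.59/9.75 = 3.125 d.
q = Δh / Σ(b_i/K_i) = 3.03 / 3.125 = 0.9696 m/day.
In each layer the seepage velocity is v_i = q/n_i, so the layer transit time is t_i = b_i·n_i / q:
  layer 1 (silty sand): t_1 = 2.37 × 0.24 / 0.9696 = 0.5866 d
  layer 2 (weathered basalt): t_2 = 7.59 × 0.19 / 0.9696 = 1.487 d
Total t = Σ t_i = 2.074 days.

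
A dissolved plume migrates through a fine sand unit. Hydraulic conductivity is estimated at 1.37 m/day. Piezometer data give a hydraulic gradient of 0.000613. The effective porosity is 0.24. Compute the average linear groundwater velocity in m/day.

0.00350

Hydraulic gradient i = 0.000613.
Darcy flux q = K · i = 1.370 × 0.0006130 = 0.0008398 m/day.
Seepage velocity v = q / n_e = 0.0008398 / 0.24 = 0.003499 m/day.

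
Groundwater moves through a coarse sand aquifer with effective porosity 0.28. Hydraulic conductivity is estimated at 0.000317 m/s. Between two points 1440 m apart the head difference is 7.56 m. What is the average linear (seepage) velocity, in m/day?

Convert K: 0.000317 m/s × 86400 = 27.39 m/day.
Hydraulic gradient i = Δh / L = 7.56 / 1440 = 0.005250.
Darcy flux q = K · i = 27.39 × 0.005250 = 0.1438 m/day.
Seepage velocity v = q / n_e = 0.1438 / 0.28 = 0.5135 m/day.

0.514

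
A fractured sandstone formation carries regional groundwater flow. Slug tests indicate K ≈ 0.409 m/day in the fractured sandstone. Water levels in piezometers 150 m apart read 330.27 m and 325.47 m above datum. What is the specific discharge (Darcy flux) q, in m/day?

0.0131

Hydraulic gradient i = (330.27 − 325.47) / 150 = 4.8 / 150 = 0.03200.
Specific discharge q = K · i = 0.4090 × 0.03200 = 0.01309 m/day.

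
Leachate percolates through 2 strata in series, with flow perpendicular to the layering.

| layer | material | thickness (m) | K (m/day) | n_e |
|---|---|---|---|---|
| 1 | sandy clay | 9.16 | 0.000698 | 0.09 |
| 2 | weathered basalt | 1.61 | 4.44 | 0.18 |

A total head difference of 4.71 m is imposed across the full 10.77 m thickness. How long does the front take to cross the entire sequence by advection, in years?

8.50

With flow normal to the layers, continuity requires the same specific discharge q through every layer.
Σ(b_i/K_i) = 9.16/0.000698 + 1.61/4.44 = 13124 d.
q = Δh / Σ(b_i/K_i) = 4.71 / 13124 = 0.0003589 m/day.
In each layer the seepage velocity is v_i = q/n_i, so the layer transit time is t_i = b_i·n_i / q:
  layer 1 (sandy clay): t_1 = 9.16 × 0.09 / 0.0003589 = 2297 d
  layer 2 (weathered basalt): t_2 = 1.61 × 0.18 / 0.0003589 = 807.5 d
Total t = Σ t_i = 3105 days = 8.500 years.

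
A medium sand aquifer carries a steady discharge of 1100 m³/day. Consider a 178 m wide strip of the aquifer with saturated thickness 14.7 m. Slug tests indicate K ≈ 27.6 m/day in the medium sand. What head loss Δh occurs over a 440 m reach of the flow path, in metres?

6.70

Cross-sectional area A = 178 × 14.7 = 2617 m².
From Q = K·A·i, i = Q / (K·A) = 1100 / (27.60 × 2617) = 0.01523.
Head loss Δh = i · L = 0.01523 × 440 = 6.702 m.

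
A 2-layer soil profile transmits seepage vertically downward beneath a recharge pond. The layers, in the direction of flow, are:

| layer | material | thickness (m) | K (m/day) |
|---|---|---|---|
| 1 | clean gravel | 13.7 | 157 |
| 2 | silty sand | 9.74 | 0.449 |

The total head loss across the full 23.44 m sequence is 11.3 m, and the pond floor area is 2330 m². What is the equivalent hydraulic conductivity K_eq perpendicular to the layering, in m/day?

Flow is perpendicular to layering, so the layers act in series and the equivalent K is the thickness-weighted harmonic mean.
Total thickness L = 13.7 + 9.74 = 23.44 m.
Σ(b_i/K_i) = 13.7/157 + 9.74/0.449 = 21.78 d.
K_eq = L / Σ(b_i/K_i) = 23.44 / 21.78 = 1.076 m/day.

1.08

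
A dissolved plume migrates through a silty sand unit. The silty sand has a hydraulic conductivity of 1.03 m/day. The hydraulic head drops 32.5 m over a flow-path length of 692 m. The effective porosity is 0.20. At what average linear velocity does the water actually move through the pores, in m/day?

Hydraulic gradient i = Δh / L = 32.5 / 692 = 0.04697.
Darcy flux q = K · i = 1.030 × 0.04697 = 0.04837 m/day.
Seepage velocity v = q / n_e = 0.04837 / 0.20 = 0.2419 m/day.

0.242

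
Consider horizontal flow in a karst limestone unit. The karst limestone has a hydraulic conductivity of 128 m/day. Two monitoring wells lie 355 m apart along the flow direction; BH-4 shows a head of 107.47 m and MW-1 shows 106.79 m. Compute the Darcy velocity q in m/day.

0.245

Hydraulic gradient i = (107.47 − 106.79) / 355 = 0.68 / 355 = 0.001915.
Specific discharge q = K · i = 128.0 × 0.001915 = 0.2452 m/day.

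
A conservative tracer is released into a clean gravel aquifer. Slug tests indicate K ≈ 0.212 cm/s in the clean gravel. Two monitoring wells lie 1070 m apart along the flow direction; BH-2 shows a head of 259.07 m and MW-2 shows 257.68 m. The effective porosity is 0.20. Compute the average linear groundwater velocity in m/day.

Convert K: 0.212 cm/s × 864 = 183.2 m/day.
Hydraulic gradient i = (259.07 − 257.68) / 1070 = 1.39 / 1070 = 0.001299.
Darcy flux q = K · i = 183.2 × 0.001299 = 0.2379 m/day.
Seepage velocity v = q / n_e = 0.2379 / 0.20 = 1.190 m/day.

1.19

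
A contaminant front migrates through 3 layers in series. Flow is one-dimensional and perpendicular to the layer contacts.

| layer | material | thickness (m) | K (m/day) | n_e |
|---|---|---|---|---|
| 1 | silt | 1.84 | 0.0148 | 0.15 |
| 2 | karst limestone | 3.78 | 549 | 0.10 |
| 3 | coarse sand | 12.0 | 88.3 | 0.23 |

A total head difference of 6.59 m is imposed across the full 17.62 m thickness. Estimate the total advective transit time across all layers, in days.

64.5

With flow normal to the layers, continuity requires the same specific discharge q through every layer.
Σ(b_i/K_i) = 1.84/0.0148 + 3.78/549 + 12.0/88.3 = 124.5 d.
q = Δh / Σ(b_i/K_i) = 6.59 / 124.5 = 0.05295 m/day.
In each layer the seepage velocity is v_i = q/n_i, so the layer transit time is t_i = b_i·n_i / q:
  layer 1 (silt): t_1 = 1.84 × 0.15 / 0.05295 = 5.213 d
  layer 2 (karst limestone): t_2 = 3.78 × 0.10 / 0.05295 = 7.139 d
  layer 3 (coarse sand): t_3 = 12.0 × 0.23 / 0.05295 = 52.13 d
Total t = Σ t_i = 64.48 days.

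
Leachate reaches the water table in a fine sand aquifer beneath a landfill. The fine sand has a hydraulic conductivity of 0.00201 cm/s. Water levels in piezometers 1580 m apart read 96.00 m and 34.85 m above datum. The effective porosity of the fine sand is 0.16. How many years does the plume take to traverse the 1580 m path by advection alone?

Convert K: 0.00201 cm/s × 864 = 1.737 m/day.
Hydraulic gradient i = (96.00 − 34.85) / 1580 = 61.15 / 1580 = 0.03870.
Darcy flux q = K · i = 1.737 × 0.03870 = 0.06721 m/day.
Seepage velocity v = q / n_e = 0.06721 / 0.16 = 0.4201 m/day.
Travel time t = L / v = 1580 / 0.4201 = 3761 days = 10.30 years.

10.3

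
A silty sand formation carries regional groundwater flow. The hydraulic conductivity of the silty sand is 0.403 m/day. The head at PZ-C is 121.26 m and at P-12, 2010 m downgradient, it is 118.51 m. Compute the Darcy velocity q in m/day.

0.000551

Hydraulic gradient i = (121.26 − 118.51) / 2010 = 2.75 / 2010 = 0.001368.
Specific discharge q = K · i = 0.4030 × 0.001368 = 0.0005514 m/day.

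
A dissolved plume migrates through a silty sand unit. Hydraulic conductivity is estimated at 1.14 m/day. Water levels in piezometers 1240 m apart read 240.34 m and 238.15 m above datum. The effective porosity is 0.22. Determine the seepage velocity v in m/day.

0.00915

Hydraulic gradient i = (240.34 − 238.15) / 1240 = 2.19 / 1240 = 0.001766.
Darcy flux q = K · i = 1.140 × 0.001766 = 0.002013 m/day.
Seepage velocity v = q / n_e = 0.002013 / 0.22 = 0.009152 m/day.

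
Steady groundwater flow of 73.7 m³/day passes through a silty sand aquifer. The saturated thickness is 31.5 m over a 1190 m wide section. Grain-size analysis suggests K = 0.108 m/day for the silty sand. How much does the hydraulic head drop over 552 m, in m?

10.0

Cross-sectional area A = 1190 × 31.5 = 37485 m².
From Q = K·A·i, i = Q / (K·A) = 73.7 / (0.1080 × 37485) = 0.01820.
Head loss Δh = i · L = 0.01820 × 552 = 10.05 m.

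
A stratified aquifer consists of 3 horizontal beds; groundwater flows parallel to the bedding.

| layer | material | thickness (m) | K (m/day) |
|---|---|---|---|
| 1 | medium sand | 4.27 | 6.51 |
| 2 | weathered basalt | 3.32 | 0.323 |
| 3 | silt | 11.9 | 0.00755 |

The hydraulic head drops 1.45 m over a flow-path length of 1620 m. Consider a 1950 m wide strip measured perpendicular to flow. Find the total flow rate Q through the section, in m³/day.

Flow is parallel to layering, so each bed carries its own Darcy discharge and the transmissivities add.
Σ(K_i·b_i) = 6.51×4.27 + 0.323×3.32 + 0.00755×11.9 = 28.96 m²/day.
Hydraulic gradient i = Δh / L = 1.45 / 1620 = 0.0008951.
Q = Σ(K_i·b_i) · W · i = 28.96 × 1950 × 0.0008951 = 50.55 m³/day.

50.5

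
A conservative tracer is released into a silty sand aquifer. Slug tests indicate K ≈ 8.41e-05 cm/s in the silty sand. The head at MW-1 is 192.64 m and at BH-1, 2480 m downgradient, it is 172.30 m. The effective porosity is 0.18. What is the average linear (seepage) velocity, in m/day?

0.00331

Convert K: 8.41e-05 cm/s × 864 = 0.07266 m/day.
Hydraulic gradient i = (192.64 − 172.30) / 2480 = 20.34 / 2480 = 0.008202.
Darcy flux q = K · i = 0.07266 × 0.008202 = 0.0005959 m/day.
Seepage velocity v = q / n_e = 0.0005959 / 0.18 = 0.003311 m/day.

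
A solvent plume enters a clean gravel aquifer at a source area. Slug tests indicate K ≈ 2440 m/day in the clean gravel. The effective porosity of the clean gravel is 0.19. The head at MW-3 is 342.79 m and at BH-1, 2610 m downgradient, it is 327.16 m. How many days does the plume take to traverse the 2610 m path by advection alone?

33.9

Hydraulic gradient i = (342.79 − 327.16) / 2610 = 15.63 / 2610 = 0.005989.
Darcy flux q = K · i = 2440 × 0.005989 = 14.61 m/day.
Seepage velocity v = q / n_e = 14.61 / 0.19 = 76.91 m/day.
Travel time t = L / v = 2610 / 76.91 = 33.94 days.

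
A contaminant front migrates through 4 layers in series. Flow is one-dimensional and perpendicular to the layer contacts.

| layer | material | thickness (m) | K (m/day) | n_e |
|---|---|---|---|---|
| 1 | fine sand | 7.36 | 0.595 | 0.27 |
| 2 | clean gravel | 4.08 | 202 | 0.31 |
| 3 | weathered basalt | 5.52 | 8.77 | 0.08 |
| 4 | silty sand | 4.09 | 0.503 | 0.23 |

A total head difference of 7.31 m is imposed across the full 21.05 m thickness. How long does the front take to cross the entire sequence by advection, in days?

With flow normal to the layers, continuity requires the same specific discharge q through every layer.
Σ(b_i/K_i) = 7.36/0.595 + 4.08/202 + 5.52/8.77 + 4.09/0.503 = 21.15 d.
q = Δh / Σ(b_i/K_i) = 7.31 / 21.15 = 0.3456 m/day.
In each layer the seepage velocity is v_i = q/n_i, so the layer transit time is t_i = b_i·n_i / q:
  layer 1 (fine sand): t_1 = 7.36 × 0.27 / 0.3456 = 5.750 d
  layer 2 (clean gravel): t_2 = 4.08 × 0.31 / 0.3456 = 3.660 d
  layer 3 (weathered basalt): t_3 = 5.52 × 0.08 / 0.3456 = 1.278 d
  layer 4 (silty sand): t_4 = 4.09 × 0.23 / 0.3456 = 2.722 d
Total t = Σ t_i = 13.41 days.

13.4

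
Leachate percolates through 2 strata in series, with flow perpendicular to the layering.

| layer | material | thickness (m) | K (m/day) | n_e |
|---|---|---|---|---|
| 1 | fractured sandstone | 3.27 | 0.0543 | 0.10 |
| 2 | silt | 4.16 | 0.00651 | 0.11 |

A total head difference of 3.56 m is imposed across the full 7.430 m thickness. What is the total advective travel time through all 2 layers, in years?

0.422

With flow normal to the layers, continuity requires the same specific discharge q through every layer.
Σ(b_i/K_i) = 3.27/0.0543 + 4.16/0.00651 = 699.2 d.
q = Δh / Σ(b_i/K_i) = 3.56 / 699.2 = 0.005091 m/day.
In each layer the seepage velocity is v_i = q/n_i, so the layer transit time is t_i = b_i·n_i / q:
  layer 1 (fractured sandstone): t_1 = 3.27 × 0.10 / 0.005091 = 64.23 d
  layer 2 (silt): t_2 = 4.16 × 0.11 / 0.005091 = 89.88 d
Total t = Σ t_i = 154.1 days = 0.4219 years.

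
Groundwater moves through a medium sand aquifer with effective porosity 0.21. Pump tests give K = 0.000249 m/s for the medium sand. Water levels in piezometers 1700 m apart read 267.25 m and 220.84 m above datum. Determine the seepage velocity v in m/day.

2.80

Convert K: 0.000249 m/s × 86400 = 21.51 m/day.
Hydraulic gradient i = (267.25 − 220.84) / 1700 = 46.41 / 1700 = 0.02730.
Darcy flux q = K · i = 21.51 × 0.02730 = 0.5873 m/day.
Seepage velocity v = q / n_e = 0.5873 / 0.21 = 2.797 m/day.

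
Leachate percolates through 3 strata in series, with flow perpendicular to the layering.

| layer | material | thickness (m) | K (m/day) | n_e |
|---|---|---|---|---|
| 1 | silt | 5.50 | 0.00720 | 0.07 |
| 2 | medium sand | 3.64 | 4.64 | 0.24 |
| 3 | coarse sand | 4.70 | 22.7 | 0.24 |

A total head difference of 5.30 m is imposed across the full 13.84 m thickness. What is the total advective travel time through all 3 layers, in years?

With flow normal to the layers, continuity requires the same specific discharge q through every layer.
Σ(b_i/K_i) = 5.50/0.00720 + 3.64/4.64 + 4.70/22.7 = 764.9 d.
q = Δh / Σ(b_i/K_i) = 5.30 / 764.9 = 0.006929 m/day.
In each layer the seepage velocity is v_i = q/n_i, so the layer transit time is t_i = b_i·n_i / q:
  layer 1 (silt): t_1 = 5.50 × 0.07 / 0.006929 = 55.56 d
  layer 2 (medium sand): t_2 = 3.64 × 0.24 / 0.006929 = 126.1 d
  layer 3 (coarse sand): t_3 = 4.70 × 0.24 / 0.006929 = 162.8 d
Total t = Σ t_i = 344.4 days = 0.9430 years.

0.943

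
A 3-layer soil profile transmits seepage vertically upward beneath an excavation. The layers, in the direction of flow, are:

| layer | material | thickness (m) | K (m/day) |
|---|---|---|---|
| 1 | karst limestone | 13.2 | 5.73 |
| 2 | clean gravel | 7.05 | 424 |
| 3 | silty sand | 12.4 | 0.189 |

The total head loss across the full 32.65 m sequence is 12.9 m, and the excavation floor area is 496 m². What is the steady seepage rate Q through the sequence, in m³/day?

Flow is perpendicular to layering, so the layers act in series and the equivalent K is the thickness-weighted harmonic mean.
Total thickness L = 13.2 + 7.05 + 12.4 = 32.65 m.
Σ(b_i/K_i) = 13.2/5.73 + 7.05/424 + 12.4/0.189 = 67.93 d.
K_eq = L / Σ(b_i/K_i) = 32.65 / 67.93 = 0.4807 m/day.
Q = K_eq · A · (Δh/L) = 0.4807 × 496 × (12.9/32.65) = 94.19 m³/day.

94.2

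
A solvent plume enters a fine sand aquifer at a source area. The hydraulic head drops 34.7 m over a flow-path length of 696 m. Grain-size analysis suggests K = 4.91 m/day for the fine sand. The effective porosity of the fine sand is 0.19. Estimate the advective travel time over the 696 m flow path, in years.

Hydraulic gradient i = Δh / L = 34.7 / 696 = 0.04986.
Darcy flux q = K · i = 4.910 × 0.04986 = 0.2448 m/day.
Seepage velocity v = q / n_e = 0.2448 / 0.19 = 1.288 m/day.
Travel time t = L / v = 696 / 1.288 = 540.2 days = 1.479 years.

1.48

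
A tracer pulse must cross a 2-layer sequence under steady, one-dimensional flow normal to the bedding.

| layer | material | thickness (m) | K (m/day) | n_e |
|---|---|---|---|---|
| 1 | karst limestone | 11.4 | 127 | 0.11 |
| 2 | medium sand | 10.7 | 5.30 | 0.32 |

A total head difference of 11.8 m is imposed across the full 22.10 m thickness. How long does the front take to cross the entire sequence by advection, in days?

0.836

With flow normal to the layers, continuity requires the same specific discharge q through every layer.
Σ(b_i/K_i) = 11.4/127 + 10.7/5.30 = 2.109 d.
q = Δh / Σ(b_i/K_i) = 11.8 / 2.109 = 5.596 m/day.
In each layer the seepage velocity is v_i = q/n_i, so the layer transit time is t_i = b_i·n_i / q:
  layer 1 (karst limestone): t_1 = 11.4 × 0.11 / 5.596 = 0.2241 d
  layer 2 (medium sand): t_2 = 10.7 × 0.32 / 5.596 = 0.6119 d
Total t = Σ t_i = 0.8359 days.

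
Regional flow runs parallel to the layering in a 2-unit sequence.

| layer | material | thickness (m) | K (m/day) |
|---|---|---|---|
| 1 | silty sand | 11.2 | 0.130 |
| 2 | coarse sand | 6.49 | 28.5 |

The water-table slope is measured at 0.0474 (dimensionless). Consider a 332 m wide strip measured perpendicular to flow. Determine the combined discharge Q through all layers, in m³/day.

2930

Flow is parallel to layering, so each bed carries its own Darcy discharge and the transmissivities add.
Σ(K_i·b_i) = 0.130×11.2 + 28.5×6.49 = 186.4 m²/day.
Hydraulic gradient i = 0.0474.
Q = Σ(K_i·b_i) · W · i = 186.4 × 332 × 0.04740 = 2934 m³/day.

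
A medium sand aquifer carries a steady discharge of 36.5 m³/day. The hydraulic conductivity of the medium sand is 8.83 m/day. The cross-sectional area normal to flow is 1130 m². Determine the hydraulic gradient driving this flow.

From Q = K·A·i, i = Q / (K·A) = 36.5 / (8.830 × 1130) = 0.003658.

0.00366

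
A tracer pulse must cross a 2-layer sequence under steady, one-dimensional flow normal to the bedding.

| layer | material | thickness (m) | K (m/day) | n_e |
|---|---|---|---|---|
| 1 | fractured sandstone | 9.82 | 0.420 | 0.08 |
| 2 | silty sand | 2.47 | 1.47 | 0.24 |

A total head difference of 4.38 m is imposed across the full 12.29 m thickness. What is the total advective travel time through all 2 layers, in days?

7.89

With flow normal to the layers, continuity requires the same specific discharge q through every layer.
Σ(b_i/K_i) = 9.82/0.420 + 2.47/1.47 = 25.06 d.
q = Δh / Σ(b_i/K_i) = 4.38 / 25.06 = 0.1748 m/day.
In each layer the seepage velocity is v_i = q/n_i, so the layer transit time is t_i = b_i·n_i / q:
  layer 1 (fractured sandstone): t_1 = 9.82 × 0.08 / 0.1748 = 4.495 d
  layer 2 (silty sand): t_2 = 2.47 × 0.24 / 0.1748 = 3.392 d
Total t = Σ t_i = 7.887 days.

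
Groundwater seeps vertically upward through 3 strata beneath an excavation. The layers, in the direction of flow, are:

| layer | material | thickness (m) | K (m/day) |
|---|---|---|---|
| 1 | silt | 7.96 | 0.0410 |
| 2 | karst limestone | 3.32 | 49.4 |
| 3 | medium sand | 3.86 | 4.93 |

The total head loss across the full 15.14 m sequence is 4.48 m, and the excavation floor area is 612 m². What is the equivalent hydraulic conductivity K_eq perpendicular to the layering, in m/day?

Flow is perpendicular to layering, so the layers act in series and the equivalent K is the thickness-weighted harmonic mean.
Total thickness L = 7.96 + 3.32 + 3.86 = 15.14 m.
Σ(b_i/K_i) = 7.96/0.0410 + 3.32/49.4 + 3.86/4.93 = 195.0 d.
K_eq = L / Σ(b_i/K_i) = 15.14 / 195.0 = 0.07764 m/day.

0.0776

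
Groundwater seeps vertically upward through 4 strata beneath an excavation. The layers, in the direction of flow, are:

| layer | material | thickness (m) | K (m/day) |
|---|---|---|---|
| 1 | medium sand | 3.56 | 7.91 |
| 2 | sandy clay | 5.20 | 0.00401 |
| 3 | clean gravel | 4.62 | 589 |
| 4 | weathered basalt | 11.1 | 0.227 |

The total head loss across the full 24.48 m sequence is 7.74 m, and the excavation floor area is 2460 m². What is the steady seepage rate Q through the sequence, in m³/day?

Flow is perpendicular to layering, so the layers act in series and the equivalent K is the thickness-weighted harmonic mean.
Total thickness L = 3.56 + 5.20 + 4.62 + 11.1 = 24.48 m.
Σ(b_i/K_i) = 3.56/7.91 + 5.20/0.00401 + 4.62/589 + 11.1/0.227 = 1346 d.
K_eq = L / Σ(b_i/K_i) = 24.48 / 1346 = 0.01819 m/day.
Q = K_eq · A · (Δh/L) = 0.01819 × 2460 × (7.74/24.48) = 14.14 m³/day.

14.1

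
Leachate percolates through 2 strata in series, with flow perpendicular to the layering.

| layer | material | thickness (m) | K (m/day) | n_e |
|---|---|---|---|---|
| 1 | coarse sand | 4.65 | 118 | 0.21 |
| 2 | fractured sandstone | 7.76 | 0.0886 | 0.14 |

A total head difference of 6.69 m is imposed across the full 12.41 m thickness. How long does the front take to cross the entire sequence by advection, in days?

With flow normal to the layers, continuity requires the same specific discharge q through every layer.
Σ(b_i/K_i) = 4.65/118 + 7.76/0.0886 = 87.62 d.
q = Δh / Σ(b_i/K_i) = 6.69 / 87.62 = 0.07635 m/day.
In each layer the seepage velocity is v_i = q/n_i, so the layer transit time is t_i = b_i·n_i / q:
  layer 1 (coarse sand): t_1 = 4.65 × 0.21 / 0.07635 = 12.79 d
  layer 2 (fractured sandstone): t_2 = 7.76 × 0.14 / 0.07635 = 14.23 d
Total t = Σ t_i = 27.02 days.

27.0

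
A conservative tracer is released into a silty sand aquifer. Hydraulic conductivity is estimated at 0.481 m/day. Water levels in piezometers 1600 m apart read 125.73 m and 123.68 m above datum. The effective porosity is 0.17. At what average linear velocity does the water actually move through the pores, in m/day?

Hydraulic gradient i = (125.73 − 123.68) / 1600 = 2.05 / 1600 = 0.001281.
Darcy flux q = K · i = 0.4810 × 0.001281 = 0.0006163 m/day.
Seepage velocity v = q / n_e = 0.0006163 / 0.17 = 0.003625 m/day.

0.00363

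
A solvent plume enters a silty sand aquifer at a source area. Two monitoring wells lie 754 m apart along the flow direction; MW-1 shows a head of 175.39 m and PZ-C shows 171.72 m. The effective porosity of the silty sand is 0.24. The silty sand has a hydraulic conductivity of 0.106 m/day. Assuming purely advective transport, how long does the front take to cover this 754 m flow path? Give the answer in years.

960

Hydraulic gradient i = (175.39 − 171.72) / 754 = 3.67 / 754 = 0.004867.
Darcy flux q = K · i = 0.1060 × 0.004867 = 0.0005159 m/day.
Seepage velocity v = q / n_e = 0.0005159 / 0.24 = 0.002150 m/day.
Travel time t = L / v = 754 / 0.002150 = 3.507e+05 days = 960.3 years.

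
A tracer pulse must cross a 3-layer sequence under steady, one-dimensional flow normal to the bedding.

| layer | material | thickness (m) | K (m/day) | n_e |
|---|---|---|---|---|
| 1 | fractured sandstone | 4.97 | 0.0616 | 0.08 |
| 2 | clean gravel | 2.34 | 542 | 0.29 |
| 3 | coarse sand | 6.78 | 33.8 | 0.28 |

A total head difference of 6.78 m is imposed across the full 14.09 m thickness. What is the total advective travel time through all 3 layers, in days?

35.5

With flow normal to the layers, continuity requires the same specific discharge q through every layer.
Σ(b_i/K_i) = 4.97/0.0616 + 2.34/542 + 6.78/33.8 = 80.89 d.
q = Δh / Σ(b_i/K_i) = 6.78 / 80.89 = 0.08382 m/day.
In each layer the seepage velocity is v_i = q/n_i, so the layer transit time is t_i = b_i·n_i / q:
  layer 1 (fractured sandstone): t_1 = 4.97 × 0.08 / 0.08382 = 4.743 d
  layer 2 (clean gravel): t_2 = 2.34 × 0.29 / 0.08382 = 8.096 d
  layer 3 (coarse sand): t_3 = 6.78 × 0.28 / 0.08382 = 22.65 d
Total t = Σ t_i = 35.49 days.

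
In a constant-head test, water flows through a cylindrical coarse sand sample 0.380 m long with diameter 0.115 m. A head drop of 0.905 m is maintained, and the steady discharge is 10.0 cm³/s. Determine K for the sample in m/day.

Cross-sectional area A = π·(d/2)² = π × (0.115/2)² = 0.01039 m².
Convert discharge: 10.0 cm³/s = 1.000e-05 m³/s.
Darcy's law rearranged: K = Q·L / (A·Δh) = 1.000e-05 × 0.380 / (0.01039 × 0.905) = 0.0004042 m/s = 34.93 m/day.

34.9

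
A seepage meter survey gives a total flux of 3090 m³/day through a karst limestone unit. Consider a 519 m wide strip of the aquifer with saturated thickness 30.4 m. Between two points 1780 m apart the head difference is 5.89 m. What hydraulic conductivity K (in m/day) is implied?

59.2

Cross-sectional area A = 519 × 30.4 = 15778 m².
Hydraulic gradient i = Δh / L = 5.89 / 1780 = 0.003309.
From Q = K·A·i, K = Q / (A·i) = 3090 / (15778 × 0.003309) = 59.19 m/day.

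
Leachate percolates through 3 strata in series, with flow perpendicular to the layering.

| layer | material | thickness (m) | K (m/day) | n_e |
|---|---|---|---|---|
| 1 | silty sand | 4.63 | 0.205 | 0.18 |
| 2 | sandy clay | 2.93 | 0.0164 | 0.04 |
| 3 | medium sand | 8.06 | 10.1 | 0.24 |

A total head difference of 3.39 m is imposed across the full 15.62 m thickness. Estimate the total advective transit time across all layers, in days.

With flow normal to the layers, continuity requires the same specific discharge q through every layer.
Σ(b_i/K_i) = 4.63/0.205 + 2.93/0.0164 + 8.06/10.1 = 202.0 d.
q = Δh / Σ(b_i/K_i) = 3.39 / 202.0 = 0.01678 m/day.
In each layer the seepage velocity is v_i = q/n_i, so the layer transit time is t_i = b_i·n_i / q:
  layer 1 (silty sand): t_1 = 4.63 × 0.18 / 0.01678 = 49.67 d
  layer 2 (sandy clay): t_2 = 2.93 × 0.04 / 0.01678 = 6.985 d
  layer 3 (medium sand): t_3 = 8.06 × 0.24 / 0.01678 = 115.3 d
Total t = Σ t_i = 171.9 days.

172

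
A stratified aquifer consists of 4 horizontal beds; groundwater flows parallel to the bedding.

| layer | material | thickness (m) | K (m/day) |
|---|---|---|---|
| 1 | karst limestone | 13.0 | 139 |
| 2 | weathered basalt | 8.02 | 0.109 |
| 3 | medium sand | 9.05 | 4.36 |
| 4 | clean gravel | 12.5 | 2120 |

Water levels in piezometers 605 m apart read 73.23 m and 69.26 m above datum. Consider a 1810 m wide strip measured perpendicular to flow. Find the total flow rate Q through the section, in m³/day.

Flow is parallel to layering, so each bed carries its own Darcy discharge and the transmissivities add.
Σ(K_i·b_i) = 139×13.0 + 0.109×8.02 + 4.36×9.05 + 2120×12.5 = 28347 m²/day.
Hydraulic gradient i = (73.23 − 69.26) / 605 = 3.97 / 605 = 0.006562.
Q = Σ(K_i·b_i) · W · i = 28347 × 1810 × 0.006562 = 3.367e+05 m³/day.

337000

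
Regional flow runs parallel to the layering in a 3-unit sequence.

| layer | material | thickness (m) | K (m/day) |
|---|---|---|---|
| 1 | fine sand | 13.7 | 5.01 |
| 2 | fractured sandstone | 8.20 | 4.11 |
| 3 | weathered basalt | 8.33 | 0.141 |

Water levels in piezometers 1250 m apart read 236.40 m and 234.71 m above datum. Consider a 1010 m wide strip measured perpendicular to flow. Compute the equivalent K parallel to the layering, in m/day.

3.42

Flow is parallel to layering, so each bed carries its own Darcy discharge and the transmissivities add.
Σ(K_i·b_i) = 5.01×13.7 + 4.11×8.20 + 0.141×8.33 = 103.5 m²/day.
Total thickness b = 30.23 m, so K_eq = Σ(K_i·b_i)/b = 3.424 m/day.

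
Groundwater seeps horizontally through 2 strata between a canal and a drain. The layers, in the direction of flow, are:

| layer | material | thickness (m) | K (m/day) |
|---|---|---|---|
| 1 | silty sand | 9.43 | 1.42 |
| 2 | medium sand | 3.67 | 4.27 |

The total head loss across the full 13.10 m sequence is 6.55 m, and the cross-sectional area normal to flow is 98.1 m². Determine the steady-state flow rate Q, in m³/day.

Flow is perpendicular to layering, so the layers act in series and the equivalent K is the thickness-weighted harmonic mean.
Total thickness L = 9.43 + 3.67 = 13.10 m.
Σ(b_i/K_i) = 9.43/1.42 + 3.67/4.27 = 7.500 d.
K_eq = L / Σ(b_i/K_i) = 13.10 / 7.500 = 1.747 m/day.
Q = K_eq · A · (Δh/L) = 1.747 × 98.1 × (6.55/13.10) = 85.67 m³/day.

85.7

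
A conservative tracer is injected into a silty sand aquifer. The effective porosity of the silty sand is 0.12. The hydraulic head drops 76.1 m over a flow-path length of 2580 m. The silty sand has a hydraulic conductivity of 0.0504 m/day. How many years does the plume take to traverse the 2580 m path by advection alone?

Hydraulic gradient i = Δh / L = 76.1 / 2580 = 0.02950.
Darcy flux q = K · i = 0.05040 × 0.02950 = 0.001487 m/day.
Seepage velocity v = q / n_e = 0.001487 / 0.12 = 0.01239 m/day.
Travel time t = L / v = 2580 / 0.01239 = 2.083e+05 days = 570.2 years.

570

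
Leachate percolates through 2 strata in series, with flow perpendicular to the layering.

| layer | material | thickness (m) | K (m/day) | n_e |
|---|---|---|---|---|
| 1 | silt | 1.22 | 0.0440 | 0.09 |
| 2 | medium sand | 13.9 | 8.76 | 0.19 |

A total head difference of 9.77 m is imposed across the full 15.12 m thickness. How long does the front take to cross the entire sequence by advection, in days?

8.25

With flow normal to the layers, continuity requires the same specific discharge q through every layer.
Σ(b_i/K_i) = 1.22/0.0440 + 13.9/8.76 = 29.31 d.
q = Δh / Σ(b_i/K_i) = 9.77 / 29.31 = 0.3333 m/day.
In each layer the seepage velocity is v_i = q/n_i, so the layer transit time is t_i = b_i·n_i / q:
  layer 1 (silt): t_1 = 1.22 × 0.09 / 0.3333 = 0.3294 d
  layer 2 (medium sand): t_2 = 13.9 × 0.19 / 0.3333 = 7.924 d
Total t = Σ t_i = 8.254 days.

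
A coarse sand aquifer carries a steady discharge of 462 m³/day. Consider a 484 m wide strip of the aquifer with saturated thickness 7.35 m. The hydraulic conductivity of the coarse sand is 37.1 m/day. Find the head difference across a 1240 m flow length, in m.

Cross-sectional area A = 484 × 7.35 = 3557 m².
From Q = K·A·i, i = Q / (K·A) = 462 / (37.10 × 3557) = 0.003501.
Head loss Δh = i · L = 0.003501 × 1240 = 4.341 m.

4.34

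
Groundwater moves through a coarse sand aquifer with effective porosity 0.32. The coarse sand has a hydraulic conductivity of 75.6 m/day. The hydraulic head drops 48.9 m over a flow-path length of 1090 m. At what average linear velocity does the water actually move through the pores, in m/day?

Hydraulic gradient i = Δh / L = 48.9 / 1090 = 0.04486.
Darcy flux q = K · i = 75.60 × 0.04486 = 3.392 m/day.
Seepage velocity v = q / n_e = 3.392 / 0.32 = 10.60 m/day.

10.6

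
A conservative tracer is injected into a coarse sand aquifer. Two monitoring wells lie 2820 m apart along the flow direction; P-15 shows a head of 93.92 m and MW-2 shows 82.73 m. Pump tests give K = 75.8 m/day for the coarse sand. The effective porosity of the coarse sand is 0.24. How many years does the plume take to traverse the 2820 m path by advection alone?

Hydraulic gradient i = (93.92 − 82.73) / 2820 = 11.19 / 2820 = 0.003968.
Darcy flux q = K · i = 75.80 × 0.003968 = 0.3008 m/day.
Seepage velocity v = q / n_e = 0.3008 / 0.24 = 1.253 m/day.
Travel time t = L / v = 2820 / 1.253 = 2250 days = 6.161 years.

6.16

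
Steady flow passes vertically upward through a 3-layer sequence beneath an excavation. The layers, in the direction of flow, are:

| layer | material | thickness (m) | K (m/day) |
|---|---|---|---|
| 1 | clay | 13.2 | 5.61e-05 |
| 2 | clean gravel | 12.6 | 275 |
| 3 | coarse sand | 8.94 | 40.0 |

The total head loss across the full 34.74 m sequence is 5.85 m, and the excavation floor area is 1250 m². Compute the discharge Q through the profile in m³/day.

0.0311

Flow is perpendicular to layering, so the layers act in series and the equivalent K is the thickness-weighted harmonic mean.
Total thickness L = 13.2 + 12.6 + 8.94 = 34.74 m.
Σ(b_i/K_i) = 13.2/5.61e-05 + 12.6/275 + 8.94/40.0 = 2.353e+05 d.
K_eq = L / Σ(b_i/K_i) = 34.74 / 2.353e+05 = 0.0001476 m/day.
Q = K_eq · A · (Δh/L) = 0.0001476 × 1250 × (5.85/34.74) = 0.03108 m³/day.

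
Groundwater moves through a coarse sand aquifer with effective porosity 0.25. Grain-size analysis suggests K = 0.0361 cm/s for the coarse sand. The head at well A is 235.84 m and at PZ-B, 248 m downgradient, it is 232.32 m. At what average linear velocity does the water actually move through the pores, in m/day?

1.77

Convert K: 0.0361 cm/s × 864 = 31.19 m/day.
Hydraulic gradient i = (235.84 − 232.32) / 248 = 3.52 / 248 = 0.01419.
Darcy flux q = K · i = 31.19 × 0.01419 = 0.4427 m/day.
Seepage velocity v = q / n_e = 0.4427 / 0.25 = 1.771 m/day.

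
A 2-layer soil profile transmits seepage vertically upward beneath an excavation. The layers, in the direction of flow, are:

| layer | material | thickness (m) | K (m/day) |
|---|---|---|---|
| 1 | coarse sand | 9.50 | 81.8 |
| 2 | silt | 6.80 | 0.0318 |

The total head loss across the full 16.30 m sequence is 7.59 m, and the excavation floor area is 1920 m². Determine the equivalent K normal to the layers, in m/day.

Flow is perpendicular to layering, so the layers act in series and the equivalent K is the thickness-weighted harmonic mean.
Total thickness L = 9.50 + 6.80 = 16.30 m.
Σ(b_i/K_i) = 9.50/81.8 + 6.80/0.0318 = 214.0 d.
K_eq = L / Σ(b_i/K_i) = 16.30 / 214.0 = 0.07619 m/day.

0.0762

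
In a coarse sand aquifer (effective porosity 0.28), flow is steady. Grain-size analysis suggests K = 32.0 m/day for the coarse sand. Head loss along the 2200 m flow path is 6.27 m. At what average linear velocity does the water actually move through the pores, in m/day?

0.326

Hydraulic gradient i = Δh / L = 6.27 / 2200 = 0.002850.
Darcy flux q = K · i = 32.00 × 0.002850 = 0.09120 m/day.
Seepage velocity v = q / n_e = 0.09120 / 0.28 = 0.3257 m/day.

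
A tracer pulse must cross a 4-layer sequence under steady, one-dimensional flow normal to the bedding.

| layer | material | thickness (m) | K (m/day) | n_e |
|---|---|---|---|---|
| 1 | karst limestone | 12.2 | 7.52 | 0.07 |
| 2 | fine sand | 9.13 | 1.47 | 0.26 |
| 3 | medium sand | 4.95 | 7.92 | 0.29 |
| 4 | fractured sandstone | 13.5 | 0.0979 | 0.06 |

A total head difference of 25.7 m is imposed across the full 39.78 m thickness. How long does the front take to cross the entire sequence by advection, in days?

With flow normal to the layers, continuity requires the same specific discharge q through every layer.
Σ(b_i/K_i) = 12.2/7.52 + 9.13/1.47 + 4.95/7.92 + 13.5/0.0979 = 146.4 d.
q = Δh / Σ(b_i/K_i) = 25.7 / 146.4 = 0.1756 m/day.
In each layer the seepage velocity is v_i = q/n_i, so the layer transit time is t_i = b_i·n_i / q:
  layer 1 (karst limestone): t_1 = 12.2 × 0.07 / 0.1756 = 4.863 d
  layer 2 (fine sand): t_2 = 9.13 × 0.26 / 0.1756 = 13.52 d
  layer 3 (medium sand): t_3 = 4.95 × 0.29 / 0.1756 = 8.175 d
  layer 4 (fractured sandstone): t_4 = 13.5 × 0.06 / 0.1756 = 4.613 d
Total t = Σ t_i = 31.17 days.

31.2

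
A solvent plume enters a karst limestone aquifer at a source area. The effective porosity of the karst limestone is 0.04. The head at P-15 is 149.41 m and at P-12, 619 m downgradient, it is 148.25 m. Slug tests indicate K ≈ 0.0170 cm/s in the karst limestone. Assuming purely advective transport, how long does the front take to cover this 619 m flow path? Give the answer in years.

Convert K: 0.0170 cm/s × 864 = 14.69 m/day.
Hydraulic gradient i = (149.41 − 148.25) / 619 = 1.16 / 619 = 0.001874.
Darcy flux q = K · i = 14.69 × 0.001874 = 0.02753 m/day.
Seepage velocity v = q / n_e = 0.02753 / 0.04 = 0.6881 m/day.
Travel time t = L / v = 619 / 0.6881 = 899.5 days = 2.463 years.

2.46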